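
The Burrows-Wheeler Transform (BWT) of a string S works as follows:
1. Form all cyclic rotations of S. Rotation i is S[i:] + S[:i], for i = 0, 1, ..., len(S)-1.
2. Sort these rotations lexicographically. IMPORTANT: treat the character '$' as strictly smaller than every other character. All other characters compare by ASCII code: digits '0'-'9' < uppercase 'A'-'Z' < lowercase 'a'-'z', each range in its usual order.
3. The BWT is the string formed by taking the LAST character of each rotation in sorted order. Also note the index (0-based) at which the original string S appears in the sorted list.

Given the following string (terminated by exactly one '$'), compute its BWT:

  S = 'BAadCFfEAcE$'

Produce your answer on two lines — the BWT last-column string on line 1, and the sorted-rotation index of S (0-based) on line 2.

Answer: EBE$dcfCAAaF
3

Derivation:
All 12 rotations (rotation i = S[i:]+S[:i]):
  rot[0] = BAadCFfEAcE$
  rot[1] = AadCFfEAcE$B
  rot[2] = adCFfEAcE$BA
  rot[3] = dCFfEAcE$BAa
  rot[4] = CFfEAcE$BAad
  rot[5] = FfEAcE$BAadC
  rot[6] = fEAcE$BAadCF
  rot[7] = EAcE$BAadCFf
  rot[8] = AcE$BAadCFfE
  rot[9] = cE$BAadCFfEA
  rot[10] = E$BAadCFfEAc
  rot[11] = $BAadCFfEAcE
Sorted (with $ < everything):
  sorted[0] = $BAadCFfEAcE  (last char: 'E')
  sorted[1] = AadCFfEAcE$B  (last char: 'B')
  sorted[2] = AcE$BAadCFfE  (last char: 'E')
  sorted[3] = BAadCFfEAcE$  (last char: '$')
  sorted[4] = CFfEAcE$BAad  (last char: 'd')
  sorted[5] = E$BAadCFfEAc  (last char: 'c')
  sorted[6] = EAcE$BAadCFf  (last char: 'f')
  sorted[7] = FfEAcE$BAadC  (last char: 'C')
  sorted[8] = adCFfEAcE$BA  (last char: 'A')
  sorted[9] = cE$BAadCFfEA  (last char: 'A')
  sorted[10] = dCFfEAcE$BAa  (last char: 'a')
  sorted[11] = fEAcE$BAadCF  (last char: 'F')
Last column: EBE$dcfCAAaF
Original string S is at sorted index 3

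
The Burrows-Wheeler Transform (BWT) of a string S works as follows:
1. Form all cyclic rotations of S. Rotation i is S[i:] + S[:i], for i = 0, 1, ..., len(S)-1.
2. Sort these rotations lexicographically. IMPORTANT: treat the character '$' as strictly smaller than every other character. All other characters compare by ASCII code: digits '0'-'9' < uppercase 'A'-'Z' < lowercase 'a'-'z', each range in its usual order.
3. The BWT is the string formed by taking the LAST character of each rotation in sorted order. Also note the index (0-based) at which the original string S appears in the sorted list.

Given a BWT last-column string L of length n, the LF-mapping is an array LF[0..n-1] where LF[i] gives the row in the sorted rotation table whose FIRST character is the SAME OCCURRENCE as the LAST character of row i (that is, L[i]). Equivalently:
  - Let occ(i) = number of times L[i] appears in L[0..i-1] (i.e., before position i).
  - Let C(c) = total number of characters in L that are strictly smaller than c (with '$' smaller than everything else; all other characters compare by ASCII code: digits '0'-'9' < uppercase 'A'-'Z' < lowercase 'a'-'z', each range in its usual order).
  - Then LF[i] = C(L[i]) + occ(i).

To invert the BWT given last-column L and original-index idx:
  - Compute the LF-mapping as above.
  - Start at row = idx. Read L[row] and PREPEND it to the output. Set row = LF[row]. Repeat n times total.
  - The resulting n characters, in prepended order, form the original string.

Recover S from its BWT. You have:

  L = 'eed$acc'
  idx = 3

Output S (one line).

Answer: ceadce$

Derivation:
LF mapping: 5 6 4 0 1 2 3
Walk LF starting at row 3, prepending L[row]:
  step 1: row=3, L[3]='$', prepend. Next row=LF[3]=0
  step 2: row=0, L[0]='e', prepend. Next row=LF[0]=5
  step 3: row=5, L[5]='c', prepend. Next row=LF[5]=2
  step 4: row=2, L[2]='d', prepend. Next row=LF[2]=4
  step 5: row=4, L[4]='a', prepend. Next row=LF[4]=1
  step 6: row=1, L[1]='e', prepend. Next row=LF[1]=6
  step 7: row=6, L[6]='c', prepend. Next row=LF[6]=3
Reversed output: ceadce$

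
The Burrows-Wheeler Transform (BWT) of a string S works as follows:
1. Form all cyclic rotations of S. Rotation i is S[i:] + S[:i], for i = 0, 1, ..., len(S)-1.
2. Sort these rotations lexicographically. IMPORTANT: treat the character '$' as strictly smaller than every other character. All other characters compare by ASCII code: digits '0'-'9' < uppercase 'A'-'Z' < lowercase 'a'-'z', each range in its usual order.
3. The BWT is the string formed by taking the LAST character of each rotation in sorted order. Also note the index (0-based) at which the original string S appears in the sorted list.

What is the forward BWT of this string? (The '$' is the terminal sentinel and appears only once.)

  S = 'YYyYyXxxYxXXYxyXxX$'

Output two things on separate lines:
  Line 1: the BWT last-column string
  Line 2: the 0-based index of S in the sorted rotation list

Answer: XxxXyy$xXyYXYxXYxYY
6

Derivation:
All 19 rotations (rotation i = S[i:]+S[:i]):
  rot[0] = YYyYyXxxYxXXYxyXxX$
  rot[1] = YyYyXxxYxXXYxyXxX$Y
  rot[2] = yYyXxxYxXXYxyXxX$YY
  rot[3] = YyXxxYxXXYxyXxX$YYy
  rot[4] = yXxxYxXXYxyXxX$YYyY
  rot[5] = XxxYxXXYxyXxX$YYyYy
  rot[6] = xxYxXXYxyXxX$YYyYyX
  rot[7] = xYxXXYxyXxX$YYyYyXx
  rot[8] = YxXXYxyXxX$YYyYyXxx
  rot[9] = xXXYxyXxX$YYyYyXxxY
  rot[10] = XXYxyXxX$YYyYyXxxYx
  rot[11] = XYxyXxX$YYyYyXxxYxX
  rot[12] = YxyXxX$YYyYyXxxYxXX
  rot[13] = xyXxX$YYyYyXxxYxXXY
  rot[14] = yXxX$YYyYyXxxYxXXYx
  rot[15] = XxX$YYyYyXxxYxXXYxy
  rot[16] = xX$YYyYyXxxYxXXYxyX
  rot[17] = X$YYyYyXxxYxXXYxyXx
  rot[18] = $YYyYyXxxYxXXYxyXxX
Sorted (with $ < everything):
  sorted[0] = $YYyYyXxxYxXXYxyXxX  (last char: 'X')
  sorted[1] = X$YYyYyXxxYxXXYxyXx  (last char: 'x')
  sorted[2] = XXYxyXxX$YYyYyXxxYx  (last char: 'x')
  sorted[3] = XYxyXxX$YYyYyXxxYxX  (last char: 'X')
  sorted[4] = XxX$YYyYyXxxYxXXYxy  (last char: 'y')
  sorted[5] = XxxYxXXYxyXxX$YYyYy  (last char: 'y')
  sorted[6] = YYyYyXxxYxXXYxyXxX$  (last char: '$')
  sorted[7] = YxXXYxyXxX$YYyYyXxx  (last char: 'x')
  sorted[8] = YxyXxX$YYyYyXxxYxXX  (last char: 'X')
  sorted[9] = YyXxxYxXXYxyXxX$YYy  (last char: 'y')
  sorted[10] = YyYyXxxYxXXYxyXxX$Y  (last char: 'Y')
  sorted[11] = xX$YYyYyXxxYxXXYxyX  (last char: 'X')
  sorted[12] = xXXYxyXxX$YYyYyXxxY  (last char: 'Y')
  sorted[13] = xYxXXYxyXxX$YYyYyXx  (last char: 'x')
  sorted[14] = xxYxXXYxyXxX$YYyYyX  (last char: 'X')
  sorted[15] = xyXxX$YYyYyXxxYxXXY  (last char: 'Y')
  sorted[16] = yXxX$YYyYyXxxYxXXYx  (last char: 'x')
  sorted[17] = yXxxYxXXYxyXxX$YYyY  (last char: 'Y')
  sorted[18] = yYyXxxYxXXYxyXxX$YY  (last char: 'Y')
Last column: XxxXyy$xXyYXYxXYxYY
Original string S is at sorted index 6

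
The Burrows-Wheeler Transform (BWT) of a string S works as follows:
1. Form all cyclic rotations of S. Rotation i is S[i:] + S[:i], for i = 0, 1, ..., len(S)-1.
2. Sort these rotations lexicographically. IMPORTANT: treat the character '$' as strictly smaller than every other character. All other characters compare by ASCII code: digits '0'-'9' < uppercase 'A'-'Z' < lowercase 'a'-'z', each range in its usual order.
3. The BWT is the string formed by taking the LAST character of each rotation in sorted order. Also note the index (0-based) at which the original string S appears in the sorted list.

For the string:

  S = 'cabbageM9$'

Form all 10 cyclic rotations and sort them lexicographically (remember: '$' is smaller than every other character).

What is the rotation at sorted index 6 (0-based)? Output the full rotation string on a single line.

All 10 rotations (rotation i = S[i:]+S[:i]):
  rot[0] = cabbageM9$
  rot[1] = abbageM9$c
  rot[2] = bbageM9$ca
  rot[3] = bageM9$cab
  rot[4] = ageM9$cabb
  rot[5] = geM9$cabba
  rot[6] = eM9$cabbag
  rot[7] = M9$cabbage
  rot[8] = 9$cabbageM
  rot[9] = $cabbageM9
Sorted (with $ < everything):
  sorted[0] = $cabbageM9
  sorted[1] = 9$cabbageM
  sorted[2] = M9$cabbage
  sorted[3] = abbageM9$c
  sorted[4] = ageM9$cabb
  sorted[5] = bageM9$cab
  sorted[6] = bbageM9$ca
  sorted[7] = cabbageM9$
  sorted[8] = eM9$cabbag
  sorted[9] = geM9$cabba
sorted[6] = bbageM9$ca

Answer: bbageM9$ca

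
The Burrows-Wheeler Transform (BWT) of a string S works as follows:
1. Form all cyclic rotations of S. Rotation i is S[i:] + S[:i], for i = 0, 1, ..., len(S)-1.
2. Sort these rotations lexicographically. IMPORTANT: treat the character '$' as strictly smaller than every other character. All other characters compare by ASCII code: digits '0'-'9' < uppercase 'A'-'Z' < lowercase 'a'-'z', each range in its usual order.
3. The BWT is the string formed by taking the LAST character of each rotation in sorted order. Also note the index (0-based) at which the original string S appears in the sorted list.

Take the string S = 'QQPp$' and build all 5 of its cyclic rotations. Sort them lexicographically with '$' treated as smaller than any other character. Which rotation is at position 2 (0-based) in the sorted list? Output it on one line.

All 5 rotations (rotation i = S[i:]+S[:i]):
  rot[0] = QQPp$
  rot[1] = QPp$Q
  rot[2] = Pp$QQ
  rot[3] = p$QQP
  rot[4] = $QQPp
Sorted (with $ < everything):
  sorted[0] = $QQPp
  sorted[1] = Pp$QQ
  sorted[2] = QPp$Q
  sorted[3] = QQPp$
  sorted[4] = p$QQP
sorted[2] = QPp$Q

Answer: QPp$Q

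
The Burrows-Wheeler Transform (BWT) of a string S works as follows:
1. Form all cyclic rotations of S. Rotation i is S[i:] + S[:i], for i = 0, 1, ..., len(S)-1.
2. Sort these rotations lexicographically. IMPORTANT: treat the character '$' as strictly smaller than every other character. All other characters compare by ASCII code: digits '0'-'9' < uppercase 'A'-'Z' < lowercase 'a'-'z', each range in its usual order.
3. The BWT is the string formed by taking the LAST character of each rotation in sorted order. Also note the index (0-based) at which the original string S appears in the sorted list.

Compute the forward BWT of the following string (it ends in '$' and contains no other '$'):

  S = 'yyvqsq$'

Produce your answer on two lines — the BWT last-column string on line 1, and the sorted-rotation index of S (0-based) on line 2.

Answer: qsvqyy$
6

Derivation:
All 7 rotations (rotation i = S[i:]+S[:i]):
  rot[0] = yyvqsq$
  rot[1] = yvqsq$y
  rot[2] = vqsq$yy
  rot[3] = qsq$yyv
  rot[4] = sq$yyvq
  rot[5] = q$yyvqs
  rot[6] = $yyvqsq
Sorted (with $ < everything):
  sorted[0] = $yyvqsq  (last char: 'q')
  sorted[1] = q$yyvqs  (last char: 's')
  sorted[2] = qsq$yyv  (last char: 'v')
  sorted[3] = sq$yyvq  (last char: 'q')
  sorted[4] = vqsq$yy  (last char: 'y')
  sorted[5] = yvqsq$y  (last char: 'y')
  sorted[6] = yyvqsq$  (last char: '$')
Last column: qsvqyy$
Original string S is at sorted index 6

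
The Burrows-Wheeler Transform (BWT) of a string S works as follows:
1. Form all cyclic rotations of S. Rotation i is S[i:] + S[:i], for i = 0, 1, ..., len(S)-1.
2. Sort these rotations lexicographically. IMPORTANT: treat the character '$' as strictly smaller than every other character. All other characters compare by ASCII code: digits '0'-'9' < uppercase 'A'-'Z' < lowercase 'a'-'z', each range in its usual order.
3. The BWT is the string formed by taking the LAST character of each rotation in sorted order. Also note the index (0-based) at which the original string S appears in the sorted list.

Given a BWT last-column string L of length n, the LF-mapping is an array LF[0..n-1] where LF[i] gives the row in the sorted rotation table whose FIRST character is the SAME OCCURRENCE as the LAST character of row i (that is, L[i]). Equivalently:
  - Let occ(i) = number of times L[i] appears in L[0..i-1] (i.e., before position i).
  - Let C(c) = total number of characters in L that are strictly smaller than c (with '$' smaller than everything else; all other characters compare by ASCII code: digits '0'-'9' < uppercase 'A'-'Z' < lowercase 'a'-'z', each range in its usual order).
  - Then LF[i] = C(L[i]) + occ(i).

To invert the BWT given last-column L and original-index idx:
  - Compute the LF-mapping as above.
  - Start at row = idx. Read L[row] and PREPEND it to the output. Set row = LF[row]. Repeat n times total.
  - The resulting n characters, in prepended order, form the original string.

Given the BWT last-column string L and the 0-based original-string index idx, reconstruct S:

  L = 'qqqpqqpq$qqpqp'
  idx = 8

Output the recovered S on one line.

LF mapping: 5 6 7 1 8 9 2 10 0 11 12 3 13 4
Walk LF starting at row 8, prepending L[row]:
  step 1: row=8, L[8]='$', prepend. Next row=LF[8]=0
  step 2: row=0, L[0]='q', prepend. Next row=LF[0]=5
  step 3: row=5, L[5]='q', prepend. Next row=LF[5]=9
  step 4: row=9, L[9]='q', prepend. Next row=LF[9]=11
  step 5: row=11, L[11]='p', prepend. Next row=LF[11]=3
  step 6: row=3, L[3]='p', prepend. Next row=LF[3]=1
  step 7: row=1, L[1]='q', prepend. Next row=LF[1]=6
  step 8: row=6, L[6]='p', prepend. Next row=LF[6]=2
  step 9: row=2, L[2]='q', prepend. Next row=LF[2]=7
  step 10: row=7, L[7]='q', prepend. Next row=LF[7]=10
  step 11: row=10, L[10]='q', prepend. Next row=LF[10]=12
  step 12: row=12, L[12]='q', prepend. Next row=LF[12]=13
  step 13: row=13, L[13]='p', prepend. Next row=LF[13]=4
  step 14: row=4, L[4]='q', prepend. Next row=LF[4]=8
Reversed output: qpqqqqpqppqqq$

Answer: qpqqqqpqppqqq$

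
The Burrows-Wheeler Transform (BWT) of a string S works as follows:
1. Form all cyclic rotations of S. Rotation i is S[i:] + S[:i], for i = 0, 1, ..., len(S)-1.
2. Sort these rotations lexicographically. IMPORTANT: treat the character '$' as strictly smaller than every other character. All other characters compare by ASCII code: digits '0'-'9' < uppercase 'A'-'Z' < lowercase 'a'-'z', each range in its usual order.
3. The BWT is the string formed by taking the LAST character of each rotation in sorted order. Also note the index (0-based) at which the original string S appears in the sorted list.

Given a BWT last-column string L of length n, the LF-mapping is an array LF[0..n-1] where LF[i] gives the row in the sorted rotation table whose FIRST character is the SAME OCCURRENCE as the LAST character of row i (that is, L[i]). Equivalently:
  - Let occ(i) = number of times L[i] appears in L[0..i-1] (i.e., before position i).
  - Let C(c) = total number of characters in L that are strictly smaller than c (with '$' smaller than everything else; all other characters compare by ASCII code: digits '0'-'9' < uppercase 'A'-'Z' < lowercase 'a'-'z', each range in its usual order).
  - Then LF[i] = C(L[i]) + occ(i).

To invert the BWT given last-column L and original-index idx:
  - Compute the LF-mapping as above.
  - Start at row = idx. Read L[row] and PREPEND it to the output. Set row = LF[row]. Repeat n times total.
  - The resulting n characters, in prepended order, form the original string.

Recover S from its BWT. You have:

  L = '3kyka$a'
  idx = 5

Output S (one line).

LF mapping: 1 4 6 5 2 0 3
Walk LF starting at row 5, prepending L[row]:
  step 1: row=5, L[5]='$', prepend. Next row=LF[5]=0
  step 2: row=0, L[0]='3', prepend. Next row=LF[0]=1
  step 3: row=1, L[1]='k', prepend. Next row=LF[1]=4
  step 4: row=4, L[4]='a', prepend. Next row=LF[4]=2
  step 5: row=2, L[2]='y', prepend. Next row=LF[2]=6
  step 6: row=6, L[6]='a', prepend. Next row=LF[6]=3
  step 7: row=3, L[3]='k', prepend. Next row=LF[3]=5
Reversed output: kayak3$

Answer: kayak3$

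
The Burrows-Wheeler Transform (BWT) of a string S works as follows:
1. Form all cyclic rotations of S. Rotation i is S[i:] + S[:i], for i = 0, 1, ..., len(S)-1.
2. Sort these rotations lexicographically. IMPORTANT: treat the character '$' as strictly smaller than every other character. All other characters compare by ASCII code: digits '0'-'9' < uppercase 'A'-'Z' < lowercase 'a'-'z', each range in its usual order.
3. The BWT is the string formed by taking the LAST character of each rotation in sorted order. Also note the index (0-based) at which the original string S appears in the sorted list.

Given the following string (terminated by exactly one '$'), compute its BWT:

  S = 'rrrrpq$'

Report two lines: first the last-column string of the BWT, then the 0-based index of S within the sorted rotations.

All 7 rotations (rotation i = S[i:]+S[:i]):
  rot[0] = rrrrpq$
  rot[1] = rrrpq$r
  rot[2] = rrpq$rr
  rot[3] = rpq$rrr
  rot[4] = pq$rrrr
  rot[5] = q$rrrrp
  rot[6] = $rrrrpq
Sorted (with $ < everything):
  sorted[0] = $rrrrpq  (last char: 'q')
  sorted[1] = pq$rrrr  (last char: 'r')
  sorted[2] = q$rrrrp  (last char: 'p')
  sorted[3] = rpq$rrr  (last char: 'r')
  sorted[4] = rrpq$rr  (last char: 'r')
  sorted[5] = rrrpq$r  (last char: 'r')
  sorted[6] = rrrrpq$  (last char: '$')
Last column: qrprrr$
Original string S is at sorted index 6

Answer: qrprrr$
6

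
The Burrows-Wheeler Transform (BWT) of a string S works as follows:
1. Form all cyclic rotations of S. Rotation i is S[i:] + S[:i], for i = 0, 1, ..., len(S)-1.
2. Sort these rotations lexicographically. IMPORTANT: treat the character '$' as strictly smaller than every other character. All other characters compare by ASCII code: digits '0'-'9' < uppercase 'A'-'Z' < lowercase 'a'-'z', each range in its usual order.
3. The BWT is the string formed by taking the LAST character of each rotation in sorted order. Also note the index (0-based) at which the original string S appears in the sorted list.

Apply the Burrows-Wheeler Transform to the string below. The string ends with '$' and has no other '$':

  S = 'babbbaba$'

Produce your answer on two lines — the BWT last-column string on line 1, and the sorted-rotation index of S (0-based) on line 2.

All 9 rotations (rotation i = S[i:]+S[:i]):
  rot[0] = babbbaba$
  rot[1] = abbbaba$b
  rot[2] = bbbaba$ba
  rot[3] = bbaba$bab
  rot[4] = baba$babb
  rot[5] = aba$babbb
  rot[6] = ba$babbba
  rot[7] = a$babbbab
  rot[8] = $babbbaba
Sorted (with $ < everything):
  sorted[0] = $babbbaba  (last char: 'a')
  sorted[1] = a$babbbab  (last char: 'b')
  sorted[2] = aba$babbb  (last char: 'b')
  sorted[3] = abbbaba$b  (last char: 'b')
  sorted[4] = ba$babbba  (last char: 'a')
  sorted[5] = baba$babb  (last char: 'b')
  sorted[6] = babbbaba$  (last char: '$')
  sorted[7] = bbaba$bab  (last char: 'b')
  sorted[8] = bbbaba$ba  (last char: 'a')
Last column: abbbab$ba
Original string S is at sorted index 6

Answer: abbbab$ba
6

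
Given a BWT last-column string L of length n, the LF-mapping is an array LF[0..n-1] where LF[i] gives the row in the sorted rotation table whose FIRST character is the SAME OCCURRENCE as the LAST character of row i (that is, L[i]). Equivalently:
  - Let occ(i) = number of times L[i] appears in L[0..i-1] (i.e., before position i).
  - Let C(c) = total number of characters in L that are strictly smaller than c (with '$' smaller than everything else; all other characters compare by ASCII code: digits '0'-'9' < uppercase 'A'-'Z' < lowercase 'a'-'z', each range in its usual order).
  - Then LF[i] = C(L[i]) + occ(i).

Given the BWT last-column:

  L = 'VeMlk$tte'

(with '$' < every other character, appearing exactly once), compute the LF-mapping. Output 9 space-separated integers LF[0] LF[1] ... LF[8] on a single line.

Answer: 2 3 1 6 5 0 7 8 4

Derivation:
Char counts: '$':1, 'M':1, 'V':1, 'e':2, 'k':1, 'l':1, 't':2
C (first-col start): C('$')=0, C('M')=1, C('V')=2, C('e')=3, C('k')=5, C('l')=6, C('t')=7
L[0]='V': occ=0, LF[0]=C('V')+0=2+0=2
L[1]='e': occ=0, LF[1]=C('e')+0=3+0=3
L[2]='M': occ=0, LF[2]=C('M')+0=1+0=1
L[3]='l': occ=0, LF[3]=C('l')+0=6+0=6
L[4]='k': occ=0, LF[4]=C('k')+0=5+0=5
L[5]='$': occ=0, LF[5]=C('$')+0=0+0=0
L[6]='t': occ=0, LF[6]=C('t')+0=7+0=7
L[7]='t': occ=1, LF[7]=C('t')+1=7+1=8
L[8]='e': occ=1, LF[8]=C('e')+1=3+1=4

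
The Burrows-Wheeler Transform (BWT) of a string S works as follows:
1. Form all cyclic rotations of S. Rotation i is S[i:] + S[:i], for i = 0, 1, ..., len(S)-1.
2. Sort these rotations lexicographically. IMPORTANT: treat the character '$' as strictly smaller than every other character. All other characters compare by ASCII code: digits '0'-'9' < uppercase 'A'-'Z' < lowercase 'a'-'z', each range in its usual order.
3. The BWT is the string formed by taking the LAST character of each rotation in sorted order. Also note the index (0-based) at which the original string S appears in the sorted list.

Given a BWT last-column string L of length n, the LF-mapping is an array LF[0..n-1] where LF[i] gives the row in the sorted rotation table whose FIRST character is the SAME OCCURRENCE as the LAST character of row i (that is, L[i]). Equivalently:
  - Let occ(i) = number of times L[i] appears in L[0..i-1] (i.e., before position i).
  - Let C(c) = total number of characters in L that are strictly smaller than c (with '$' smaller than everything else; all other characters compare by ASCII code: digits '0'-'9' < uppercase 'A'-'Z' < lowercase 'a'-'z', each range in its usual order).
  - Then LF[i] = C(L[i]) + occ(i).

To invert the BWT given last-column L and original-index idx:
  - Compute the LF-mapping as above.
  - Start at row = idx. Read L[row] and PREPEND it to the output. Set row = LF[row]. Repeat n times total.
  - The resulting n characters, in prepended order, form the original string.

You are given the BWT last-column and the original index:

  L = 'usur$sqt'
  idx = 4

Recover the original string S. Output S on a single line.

LF mapping: 6 3 7 2 0 4 1 5
Walk LF starting at row 4, prepending L[row]:
  step 1: row=4, L[4]='$', prepend. Next row=LF[4]=0
  step 2: row=0, L[0]='u', prepend. Next row=LF[0]=6
  step 3: row=6, L[6]='q', prepend. Next row=LF[6]=1
  step 4: row=1, L[1]='s', prepend. Next row=LF[1]=3
  step 5: row=3, L[3]='r', prepend. Next row=LF[3]=2
  step 6: row=2, L[2]='u', prepend. Next row=LF[2]=7
  step 7: row=7, L[7]='t', prepend. Next row=LF[7]=5
  step 8: row=5, L[5]='s', prepend. Next row=LF[5]=4
Reversed output: stursqu$

Answer: stursqu$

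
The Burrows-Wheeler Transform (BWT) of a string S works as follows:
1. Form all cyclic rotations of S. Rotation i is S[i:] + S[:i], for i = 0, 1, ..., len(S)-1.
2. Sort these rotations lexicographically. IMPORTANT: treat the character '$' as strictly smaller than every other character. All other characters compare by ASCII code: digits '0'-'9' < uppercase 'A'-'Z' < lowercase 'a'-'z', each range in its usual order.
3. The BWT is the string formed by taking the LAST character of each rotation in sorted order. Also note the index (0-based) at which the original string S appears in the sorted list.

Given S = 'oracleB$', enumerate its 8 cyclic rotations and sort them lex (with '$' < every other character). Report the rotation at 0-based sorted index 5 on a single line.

All 8 rotations (rotation i = S[i:]+S[:i]):
  rot[0] = oracleB$
  rot[1] = racleB$o
  rot[2] = acleB$or
  rot[3] = cleB$ora
  rot[4] = leB$orac
  rot[5] = eB$oracl
  rot[6] = B$oracle
  rot[7] = $oracleB
Sorted (with $ < everything):
  sorted[0] = $oracleB
  sorted[1] = B$oracle
  sorted[2] = acleB$or
  sorted[3] = cleB$ora
  sorted[4] = eB$oracl
  sorted[5] = leB$orac
  sorted[6] = oracleB$
  sorted[7] = racleB$o
sorted[5] = leB$orac

Answer: leB$orac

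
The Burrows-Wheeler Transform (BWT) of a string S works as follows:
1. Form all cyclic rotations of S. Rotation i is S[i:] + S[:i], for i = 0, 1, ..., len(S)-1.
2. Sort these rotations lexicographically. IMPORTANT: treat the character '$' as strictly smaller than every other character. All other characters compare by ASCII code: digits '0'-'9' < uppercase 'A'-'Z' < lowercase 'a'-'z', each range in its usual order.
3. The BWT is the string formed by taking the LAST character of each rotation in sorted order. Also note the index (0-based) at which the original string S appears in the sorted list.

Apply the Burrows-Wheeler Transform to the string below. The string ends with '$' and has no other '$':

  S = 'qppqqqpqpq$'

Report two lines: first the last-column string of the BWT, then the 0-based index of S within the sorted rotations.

All 11 rotations (rotation i = S[i:]+S[:i]):
  rot[0] = qppqqqpqpq$
  rot[1] = ppqqqpqpq$q
  rot[2] = pqqqpqpq$qp
  rot[3] = qqqpqpq$qpp
  rot[4] = qqpqpq$qppq
  rot[5] = qpqpq$qppqq
  rot[6] = pqpq$qppqqq
  rot[7] = qpq$qppqqqp
  rot[8] = pq$qppqqqpq
  rot[9] = q$qppqqqpqp
  rot[10] = $qppqqqpqpq
Sorted (with $ < everything):
  sorted[0] = $qppqqqpqpq  (last char: 'q')
  sorted[1] = ppqqqpqpq$q  (last char: 'q')
  sorted[2] = pq$qppqqqpq  (last char: 'q')
  sorted[3] = pqpq$qppqqq  (last char: 'q')
  sorted[4] = pqqqpqpq$qp  (last char: 'p')
  sorted[5] = q$qppqqqpqp  (last char: 'p')
  sorted[6] = qppqqqpqpq$  (last char: '$')
  sorted[7] = qpq$qppqqqp  (last char: 'p')
  sorted[8] = qpqpq$qppqq  (last char: 'q')
  sorted[9] = qqpqpq$qppq  (last char: 'q')
  sorted[10] = qqqpqpq$qpp  (last char: 'p')
Last column: qqqqpp$pqqp
Original string S is at sorted index 6

Answer: qqqqpp$pqqp
6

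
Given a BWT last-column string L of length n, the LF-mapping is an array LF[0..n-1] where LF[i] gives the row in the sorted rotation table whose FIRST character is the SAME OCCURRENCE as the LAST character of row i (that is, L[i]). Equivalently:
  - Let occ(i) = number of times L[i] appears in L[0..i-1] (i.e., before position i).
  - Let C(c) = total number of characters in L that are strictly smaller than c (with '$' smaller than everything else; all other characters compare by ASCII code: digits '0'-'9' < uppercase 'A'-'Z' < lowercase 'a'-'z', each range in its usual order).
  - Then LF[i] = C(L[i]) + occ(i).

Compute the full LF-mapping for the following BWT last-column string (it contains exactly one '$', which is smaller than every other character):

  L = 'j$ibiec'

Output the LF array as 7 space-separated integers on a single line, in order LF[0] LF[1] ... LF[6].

Answer: 6 0 4 1 5 3 2

Derivation:
Char counts: '$':1, 'b':1, 'c':1, 'e':1, 'i':2, 'j':1
C (first-col start): C('$')=0, C('b')=1, C('c')=2, C('e')=3, C('i')=4, C('j')=6
L[0]='j': occ=0, LF[0]=C('j')+0=6+0=6
L[1]='$': occ=0, LF[1]=C('$')+0=0+0=0
L[2]='i': occ=0, LF[2]=C('i')+0=4+0=4
L[3]='b': occ=0, LF[3]=C('b')+0=1+0=1
L[4]='i': occ=1, LF[4]=C('i')+1=4+1=5
L[5]='e': occ=0, LF[5]=C('e')+0=3+0=3
L[6]='c': occ=0, LF[6]=C('c')+0=2+0=2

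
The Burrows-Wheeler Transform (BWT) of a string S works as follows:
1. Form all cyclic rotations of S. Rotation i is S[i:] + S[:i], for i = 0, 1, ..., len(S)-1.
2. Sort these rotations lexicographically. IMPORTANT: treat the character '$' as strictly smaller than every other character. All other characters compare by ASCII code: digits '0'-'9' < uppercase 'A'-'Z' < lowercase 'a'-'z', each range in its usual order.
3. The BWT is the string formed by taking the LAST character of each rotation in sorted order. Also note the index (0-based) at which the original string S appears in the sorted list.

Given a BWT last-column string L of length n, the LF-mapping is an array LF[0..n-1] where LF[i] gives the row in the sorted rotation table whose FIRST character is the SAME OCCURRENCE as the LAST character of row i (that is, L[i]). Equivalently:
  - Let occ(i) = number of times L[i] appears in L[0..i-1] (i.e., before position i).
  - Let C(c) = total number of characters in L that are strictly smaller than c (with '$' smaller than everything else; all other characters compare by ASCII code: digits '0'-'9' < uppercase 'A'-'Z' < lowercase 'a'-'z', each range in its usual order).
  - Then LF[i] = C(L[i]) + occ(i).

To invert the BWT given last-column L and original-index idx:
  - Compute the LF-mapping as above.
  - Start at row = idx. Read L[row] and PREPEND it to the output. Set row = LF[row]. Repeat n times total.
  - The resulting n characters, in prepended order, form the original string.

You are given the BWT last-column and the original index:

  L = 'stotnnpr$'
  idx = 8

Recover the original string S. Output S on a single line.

LF mapping: 6 7 3 8 1 2 4 5 0
Walk LF starting at row 8, prepending L[row]:
  step 1: row=8, L[8]='$', prepend. Next row=LF[8]=0
  step 2: row=0, L[0]='s', prepend. Next row=LF[0]=6
  step 3: row=6, L[6]='p', prepend. Next row=LF[6]=4
  step 4: row=4, L[4]='n', prepend. Next row=LF[4]=1
  step 5: row=1, L[1]='t', prepend. Next row=LF[1]=7
  step 6: row=7, L[7]='r', prepend. Next row=LF[7]=5
  step 7: row=5, L[5]='n', prepend. Next row=LF[5]=2
  step 8: row=2, L[2]='o', prepend. Next row=LF[2]=3
  step 9: row=3, L[3]='t', prepend. Next row=LF[3]=8
Reversed output: tonrtnps$

Answer: tonrtnps$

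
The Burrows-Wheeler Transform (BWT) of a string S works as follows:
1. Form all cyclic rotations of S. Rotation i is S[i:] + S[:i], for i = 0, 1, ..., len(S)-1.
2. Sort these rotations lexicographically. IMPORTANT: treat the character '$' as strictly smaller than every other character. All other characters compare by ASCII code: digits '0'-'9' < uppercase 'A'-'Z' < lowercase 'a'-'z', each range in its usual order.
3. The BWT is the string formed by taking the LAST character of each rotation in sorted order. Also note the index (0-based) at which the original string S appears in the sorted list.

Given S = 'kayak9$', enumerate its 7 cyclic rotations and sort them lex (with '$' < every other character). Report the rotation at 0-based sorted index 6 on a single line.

Answer: yak9$ka

Derivation:
All 7 rotations (rotation i = S[i:]+S[:i]):
  rot[0] = kayak9$
  rot[1] = ayak9$k
  rot[2] = yak9$ka
  rot[3] = ak9$kay
  rot[4] = k9$kaya
  rot[5] = 9$kayak
  rot[6] = $kayak9
Sorted (with $ < everything):
  sorted[0] = $kayak9
  sorted[1] = 9$kayak
  sorted[2] = ak9$kay
  sorted[3] = ayak9$k
  sorted[4] = k9$kaya
  sorted[5] = kayak9$
  sorted[6] = yak9$ka
sorted[6] = yak9$ka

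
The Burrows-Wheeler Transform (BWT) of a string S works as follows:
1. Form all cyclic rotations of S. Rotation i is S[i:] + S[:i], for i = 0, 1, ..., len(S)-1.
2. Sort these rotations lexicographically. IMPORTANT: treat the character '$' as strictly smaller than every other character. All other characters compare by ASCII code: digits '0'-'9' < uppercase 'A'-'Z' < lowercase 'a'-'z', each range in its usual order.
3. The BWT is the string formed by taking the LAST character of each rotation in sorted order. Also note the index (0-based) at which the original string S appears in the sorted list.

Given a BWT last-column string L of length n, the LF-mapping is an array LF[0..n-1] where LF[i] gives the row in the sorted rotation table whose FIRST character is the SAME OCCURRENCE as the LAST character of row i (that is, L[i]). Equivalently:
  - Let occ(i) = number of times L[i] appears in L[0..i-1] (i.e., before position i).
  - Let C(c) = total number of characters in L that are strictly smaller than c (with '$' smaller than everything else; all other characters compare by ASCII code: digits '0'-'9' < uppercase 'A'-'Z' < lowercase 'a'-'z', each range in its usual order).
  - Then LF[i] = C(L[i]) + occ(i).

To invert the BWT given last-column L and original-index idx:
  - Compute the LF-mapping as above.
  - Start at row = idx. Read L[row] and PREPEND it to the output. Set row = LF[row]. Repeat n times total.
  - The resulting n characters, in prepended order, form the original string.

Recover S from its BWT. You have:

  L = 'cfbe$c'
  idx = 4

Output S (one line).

LF mapping: 2 5 1 4 0 3
Walk LF starting at row 4, prepending L[row]:
  step 1: row=4, L[4]='$', prepend. Next row=LF[4]=0
  step 2: row=0, L[0]='c', prepend. Next row=LF[0]=2
  step 3: row=2, L[2]='b', prepend. Next row=LF[2]=1
  step 4: row=1, L[1]='f', prepend. Next row=LF[1]=5
  step 5: row=5, L[5]='c', prepend. Next row=LF[5]=3
  step 6: row=3, L[3]='e', prepend. Next row=LF[3]=4
Reversed output: ecfbc$

Answer: ecfbc$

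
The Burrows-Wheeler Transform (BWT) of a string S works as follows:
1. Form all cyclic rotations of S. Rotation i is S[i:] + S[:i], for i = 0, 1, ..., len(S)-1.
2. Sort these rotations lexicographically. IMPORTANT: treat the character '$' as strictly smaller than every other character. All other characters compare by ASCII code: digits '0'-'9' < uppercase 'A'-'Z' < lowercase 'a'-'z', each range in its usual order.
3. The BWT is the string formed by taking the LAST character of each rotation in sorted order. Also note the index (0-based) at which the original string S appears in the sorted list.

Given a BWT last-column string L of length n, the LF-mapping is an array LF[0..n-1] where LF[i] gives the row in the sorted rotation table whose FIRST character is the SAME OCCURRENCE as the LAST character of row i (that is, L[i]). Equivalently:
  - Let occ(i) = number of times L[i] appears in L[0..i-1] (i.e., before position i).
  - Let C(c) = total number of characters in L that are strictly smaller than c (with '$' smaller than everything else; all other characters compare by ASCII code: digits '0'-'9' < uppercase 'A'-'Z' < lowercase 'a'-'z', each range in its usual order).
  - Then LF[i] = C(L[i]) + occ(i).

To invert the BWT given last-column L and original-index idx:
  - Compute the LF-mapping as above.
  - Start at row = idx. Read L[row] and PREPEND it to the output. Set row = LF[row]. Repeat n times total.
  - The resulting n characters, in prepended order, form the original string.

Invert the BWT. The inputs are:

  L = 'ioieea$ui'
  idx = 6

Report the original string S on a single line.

Answer: iuoaieei$

Derivation:
LF mapping: 4 7 5 2 3 1 0 8 6
Walk LF starting at row 6, prepending L[row]:
  step 1: row=6, L[6]='$', prepend. Next row=LF[6]=0
  step 2: row=0, L[0]='i', prepend. Next row=LF[0]=4
  step 3: row=4, L[4]='e', prepend. Next row=LF[4]=3
  step 4: row=3, L[3]='e', prepend. Next row=LF[3]=2
  step 5: row=2, L[2]='i', prepend. Next row=LF[2]=5
  step 6: row=5, L[5]='a', prepend. Next row=LF[5]=1
  step 7: row=1, L[1]='o', prepend. Next row=LF[1]=7
  step 8: row=7, L[7]='u', prepend. Next row=LF[7]=8
  step 9: row=8, L[8]='i', prepend. Next row=LF[8]=6
Reversed output: iuoaieei$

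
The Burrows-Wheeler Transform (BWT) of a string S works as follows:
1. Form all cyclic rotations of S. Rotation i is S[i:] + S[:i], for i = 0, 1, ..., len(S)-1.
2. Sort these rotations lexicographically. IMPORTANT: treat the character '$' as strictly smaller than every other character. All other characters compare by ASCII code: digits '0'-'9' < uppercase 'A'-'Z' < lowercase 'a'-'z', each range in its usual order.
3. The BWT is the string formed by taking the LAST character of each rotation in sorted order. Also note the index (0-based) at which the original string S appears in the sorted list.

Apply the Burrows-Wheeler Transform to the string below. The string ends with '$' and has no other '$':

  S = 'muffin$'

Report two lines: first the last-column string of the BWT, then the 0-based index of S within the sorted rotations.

Answer: nuff$im
4

Derivation:
All 7 rotations (rotation i = S[i:]+S[:i]):
  rot[0] = muffin$
  rot[1] = uffin$m
  rot[2] = ffin$mu
  rot[3] = fin$muf
  rot[4] = in$muff
  rot[5] = n$muffi
  rot[6] = $muffin
Sorted (with $ < everything):
  sorted[0] = $muffin  (last char: 'n')
  sorted[1] = ffin$mu  (last char: 'u')
  sorted[2] = fin$muf  (last char: 'f')
  sorted[3] = in$muff  (last char: 'f')
  sorted[4] = muffin$  (last char: '$')
  sorted[5] = n$muffi  (last char: 'i')
  sorted[6] = uffin$m  (last char: 'm')
Last column: nuff$im
Original string S is at sorted index 4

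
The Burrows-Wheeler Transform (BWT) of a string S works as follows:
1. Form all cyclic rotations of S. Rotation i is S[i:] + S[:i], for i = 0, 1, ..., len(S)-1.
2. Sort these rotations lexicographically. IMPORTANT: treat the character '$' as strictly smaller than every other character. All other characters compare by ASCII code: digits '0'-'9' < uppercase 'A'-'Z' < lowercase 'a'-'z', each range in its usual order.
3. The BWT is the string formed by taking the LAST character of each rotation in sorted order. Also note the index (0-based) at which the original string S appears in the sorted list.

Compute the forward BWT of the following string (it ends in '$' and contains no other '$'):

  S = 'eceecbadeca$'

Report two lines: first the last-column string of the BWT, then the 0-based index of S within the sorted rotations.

Answer: acbceeeade$c
10

Derivation:
All 12 rotations (rotation i = S[i:]+S[:i]):
  rot[0] = eceecbadeca$
  rot[1] = ceecbadeca$e
  rot[2] = eecbadeca$ec
  rot[3] = ecbadeca$ece
  rot[4] = cbadeca$ecee
  rot[5] = badeca$eceec
  rot[6] = adeca$eceecb
  rot[7] = deca$eceecba
  rot[8] = eca$eceecbad
  rot[9] = ca$eceecbade
  rot[10] = a$eceecbadec
  rot[11] = $eceecbadeca
Sorted (with $ < everything):
  sorted[0] = $eceecbadeca  (last char: 'a')
  sorted[1] = a$eceecbadec  (last char: 'c')
  sorted[2] = adeca$eceecb  (last char: 'b')
  sorted[3] = badeca$eceec  (last char: 'c')
  sorted[4] = ca$eceecbade  (last char: 'e')
  sorted[5] = cbadeca$ecee  (last char: 'e')
  sorted[6] = ceecbadeca$e  (last char: 'e')
  sorted[7] = deca$eceecba  (last char: 'a')
  sorted[8] = eca$eceecbad  (last char: 'd')
  sorted[9] = ecbadeca$ece  (last char: 'e')
  sorted[10] = eceecbadeca$  (last char: '$')
  sorted[11] = eecbadeca$ec  (last char: 'c')
Last column: acbceeeade$c
Original string S is at sorted index 10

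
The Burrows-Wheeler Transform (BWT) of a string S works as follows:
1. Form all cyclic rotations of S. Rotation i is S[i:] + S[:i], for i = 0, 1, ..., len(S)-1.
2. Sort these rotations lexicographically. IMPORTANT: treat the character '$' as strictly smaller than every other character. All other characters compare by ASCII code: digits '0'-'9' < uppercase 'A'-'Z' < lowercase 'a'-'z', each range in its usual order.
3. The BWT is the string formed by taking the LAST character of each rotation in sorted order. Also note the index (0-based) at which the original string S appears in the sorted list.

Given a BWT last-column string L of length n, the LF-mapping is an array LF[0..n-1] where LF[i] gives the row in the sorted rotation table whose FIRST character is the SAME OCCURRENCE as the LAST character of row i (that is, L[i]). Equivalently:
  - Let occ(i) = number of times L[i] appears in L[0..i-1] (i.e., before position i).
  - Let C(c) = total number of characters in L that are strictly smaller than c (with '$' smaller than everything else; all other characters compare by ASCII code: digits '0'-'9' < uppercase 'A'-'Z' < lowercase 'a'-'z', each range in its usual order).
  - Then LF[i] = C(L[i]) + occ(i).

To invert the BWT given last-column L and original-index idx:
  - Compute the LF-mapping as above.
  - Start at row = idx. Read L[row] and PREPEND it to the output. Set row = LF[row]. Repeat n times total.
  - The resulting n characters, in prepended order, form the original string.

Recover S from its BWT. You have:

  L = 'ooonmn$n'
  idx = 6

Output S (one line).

Answer: omnonno$

Derivation:
LF mapping: 5 6 7 2 1 3 0 4
Walk LF starting at row 6, prepending L[row]:
  step 1: row=6, L[6]='$', prepend. Next row=LF[6]=0
  step 2: row=0, L[0]='o', prepend. Next row=LF[0]=5
  step 3: row=5, L[5]='n', prepend. Next row=LF[5]=3
  step 4: row=3, L[3]='n', prepend. Next row=LF[3]=2
  step 5: row=2, L[2]='o', prepend. Next row=LF[2]=7
  step 6: row=7, L[7]='n', prepend. Next row=LF[7]=4
  step 7: row=4, L[4]='m', prepend. Next row=LF[4]=1
  step 8: row=1, L[1]='o', prepend. Next row=LF[1]=6
Reversed output: omnonno$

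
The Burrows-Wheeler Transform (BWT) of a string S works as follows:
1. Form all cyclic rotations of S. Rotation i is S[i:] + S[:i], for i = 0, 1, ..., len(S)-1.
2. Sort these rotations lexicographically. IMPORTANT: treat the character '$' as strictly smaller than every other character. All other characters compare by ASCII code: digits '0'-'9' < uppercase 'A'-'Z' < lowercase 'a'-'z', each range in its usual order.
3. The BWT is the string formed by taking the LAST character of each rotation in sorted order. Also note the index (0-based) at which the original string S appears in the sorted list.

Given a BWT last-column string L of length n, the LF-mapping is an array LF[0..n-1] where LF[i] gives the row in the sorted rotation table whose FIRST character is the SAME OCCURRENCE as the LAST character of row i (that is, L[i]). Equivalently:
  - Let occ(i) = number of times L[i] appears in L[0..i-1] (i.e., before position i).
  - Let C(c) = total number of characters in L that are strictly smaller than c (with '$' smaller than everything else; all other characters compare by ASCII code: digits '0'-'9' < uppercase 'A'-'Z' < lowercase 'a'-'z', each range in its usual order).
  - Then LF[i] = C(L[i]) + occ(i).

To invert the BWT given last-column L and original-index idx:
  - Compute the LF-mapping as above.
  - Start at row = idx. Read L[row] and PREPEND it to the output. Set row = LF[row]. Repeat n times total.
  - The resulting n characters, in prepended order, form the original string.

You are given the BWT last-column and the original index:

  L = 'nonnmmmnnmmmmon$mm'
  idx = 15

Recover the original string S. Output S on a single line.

Answer: nnmommmonmnmmnmmn$

Derivation:
LF mapping: 10 16 11 12 1 2 3 13 14 4 5 6 7 17 15 0 8 9
Walk LF starting at row 15, prepending L[row]:
  step 1: row=15, L[15]='$', prepend. Next row=LF[15]=0
  step 2: row=0, L[0]='n', prepend. Next row=LF[0]=10
  step 3: row=10, L[10]='m', prepend. Next row=LF[10]=5
  step 4: row=5, L[5]='m', prepend. Next row=LF[5]=2
  step 5: row=2, L[2]='n', prepend. Next row=LF[2]=11
  step 6: row=11, L[11]='m', prepend. Next row=LF[11]=6
  step 7: row=6, L[6]='m', prepend. Next row=LF[6]=3
  step 8: row=3, L[3]='n', prepend. Next row=LF[3]=12
  step 9: row=12, L[12]='m', prepend. Next row=LF[12]=7
  step 10: row=7, L[7]='n', prepend. Next row=LF[7]=13
  step 11: row=13, L[13]='o', prepend. Next row=LF[13]=17
  step 12: row=17, L[17]='m', prepend. Next row=LF[17]=9
  step 13: row=9, L[9]='m', prepend. Next row=LF[9]=4
  step 14: row=4, L[4]='m', prepend. Next row=LF[4]=1
  step 15: row=1, L[1]='o', prepend. Next row=LF[1]=16
  step 16: row=16, L[16]='m', prepend. Next row=LF[16]=8
  step 17: row=8, L[8]='n', prepend. Next row=LF[8]=14
  step 18: row=14, L[14]='n', prepend. Next row=LF[14]=15
Reversed output: nnmommmonmnmmnmmn$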